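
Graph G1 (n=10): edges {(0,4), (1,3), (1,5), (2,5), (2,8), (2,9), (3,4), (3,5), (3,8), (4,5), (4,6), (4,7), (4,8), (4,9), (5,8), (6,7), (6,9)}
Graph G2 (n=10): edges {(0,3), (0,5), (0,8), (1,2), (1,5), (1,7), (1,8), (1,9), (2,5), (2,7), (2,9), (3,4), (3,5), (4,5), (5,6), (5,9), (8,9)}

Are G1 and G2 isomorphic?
Yes, isomorphic

The graphs are isomorphic.
One valid mapping φ: V(G1) → V(G2): 0→6, 1→7, 2→8, 3→2, 4→5, 5→1, 6→3, 7→4, 8→9, 9→0

Verify φ preserves adjacency — for each edge of G1, its image is an edge of G2:
  (0,4) → (φ(0),φ(4)) = (5,6) ∈ E(G2) ✓
  (1,3) → (φ(1),φ(3)) = (2,7) ∈ E(G2) ✓
  (1,5) → (φ(1),φ(5)) = (1,7) ∈ E(G2) ✓
  (2,5) → (φ(2),φ(5)) = (1,8) ∈ E(G2) ✓
  (2,8) → (φ(2),φ(8)) = (8,9) ∈ E(G2) ✓
  (2,9) → (φ(2),φ(9)) = (0,8) ∈ E(G2) ✓
  (3,4) → (φ(3),φ(4)) = (2,5) ∈ E(G2) ✓
  (3,5) → (φ(3),φ(5)) = (1,2) ∈ E(G2) ✓
  (3,8) → (φ(3),φ(8)) = (2,9) ∈ E(G2) ✓
  (4,5) → (φ(4),φ(5)) = (1,5) ∈ E(G2) ✓
  (4,6) → (φ(4),φ(6)) = (3,5) ∈ E(G2) ✓
  (4,7) → (φ(4),φ(7)) = (4,5) ∈ E(G2) ✓
  (4,8) → (φ(4),φ(8)) = (5,9) ∈ E(G2) ✓
  (4,9) → (φ(4),φ(9)) = (0,5) ∈ E(G2) ✓
  (5,8) → (φ(5),φ(8)) = (1,9) ∈ E(G2) ✓
  (6,7) → (φ(6),φ(7)) = (3,4) ∈ E(G2) ✓
  (6,9) → (φ(6),φ(9)) = (0,3) ∈ E(G2) ✓
All 17 edges of G1 map to edges of G2, and |E(G1)| = |E(G2)| = 17, so φ is a bijection on edges as well as vertices. Hence G1 ≅ G2.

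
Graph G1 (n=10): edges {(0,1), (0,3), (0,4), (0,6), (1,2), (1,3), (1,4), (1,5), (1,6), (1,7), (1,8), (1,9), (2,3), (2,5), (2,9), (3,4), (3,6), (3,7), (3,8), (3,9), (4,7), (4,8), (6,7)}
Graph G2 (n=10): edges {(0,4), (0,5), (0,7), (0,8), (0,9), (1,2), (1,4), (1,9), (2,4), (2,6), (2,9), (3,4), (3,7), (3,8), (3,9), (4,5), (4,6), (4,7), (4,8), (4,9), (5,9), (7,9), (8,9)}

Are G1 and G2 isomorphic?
Yes, isomorphic

The graphs are isomorphic.
One valid mapping φ: V(G1) → V(G2): 0→8, 1→4, 2→2, 3→9, 4→0, 5→6, 6→3, 7→7, 8→5, 9→1

Verify φ preserves adjacency — for each edge of G1, its image is an edge of G2:
  (0,1) → (φ(0),φ(1)) = (4,8) ∈ E(G2) ✓
  (0,3) → (φ(0),φ(3)) = (8,9) ∈ E(G2) ✓
  (0,4) → (φ(0),φ(4)) = (0,8) ∈ E(G2) ✓
  (0,6) → (φ(0),φ(6)) = (3,8) ∈ E(G2) ✓
  (1,2) → (φ(1),φ(2)) = (2,4) ∈ E(G2) ✓
  (1,3) → (φ(1),φ(3)) = (4,9) ∈ E(G2) ✓
  (1,4) → (φ(1),φ(4)) = (0,4) ∈ E(G2) ✓
  (1,5) → (φ(1),φ(5)) = (4,6) ∈ E(G2) ✓
  (1,6) → (φ(1),φ(6)) = (3,4) ∈ E(G2) ✓
  (1,7) → (φ(1),φ(7)) = (4,7) ∈ E(G2) ✓
  (1,8) → (φ(1),φ(8)) = (4,5) ∈ E(G2) ✓
  (1,9) → (φ(1),φ(9)) = (1,4) ∈ E(G2) ✓
  (2,3) → (φ(2),φ(3)) = (2,9) ∈ E(G2) ✓
  (2,5) → (φ(2),φ(5)) = (2,6) ∈ E(G2) ✓
  (2,9) → (φ(2),φ(9)) = (1,2) ∈ E(G2) ✓
  (3,4) → (φ(3),φ(4)) = (0,9) ∈ E(G2) ✓
  (3,6) → (φ(3),φ(6)) = (3,9) ∈ E(G2) ✓
  (3,7) → (φ(3),φ(7)) = (7,9) ∈ E(G2) ✓
  (3,8) → (φ(3),φ(8)) = (5,9) ∈ E(G2) ✓
  (3,9) → (φ(3),φ(9)) = (1,9) ∈ E(G2) ✓
  (4,7) → (φ(4),φ(7)) = (0,7) ∈ E(G2) ✓
  (4,8) → (φ(4),φ(8)) = (0,5) ∈ E(G2) ✓
  (6,7) → (φ(6),φ(7)) = (3,7) ∈ E(G2) ✓
All 23 edges of G1 map to edges of G2, and |E(G1)| = |E(G2)| = 23, so φ is a bijection on edges as well as vertices. Hence G1 ≅ G2.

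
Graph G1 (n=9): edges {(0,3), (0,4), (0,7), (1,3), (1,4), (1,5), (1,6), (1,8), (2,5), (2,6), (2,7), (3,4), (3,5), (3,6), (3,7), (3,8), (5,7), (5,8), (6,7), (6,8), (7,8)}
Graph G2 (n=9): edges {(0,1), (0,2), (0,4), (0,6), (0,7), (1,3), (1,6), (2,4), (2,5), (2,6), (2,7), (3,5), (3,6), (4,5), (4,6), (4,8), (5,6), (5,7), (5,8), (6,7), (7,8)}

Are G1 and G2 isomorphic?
Yes, isomorphic

The graphs are isomorphic.
One valid mapping φ: V(G1) → V(G2): 0→3, 1→0, 2→8, 3→6, 4→1, 5→7, 6→4, 7→5, 8→2

Verify φ preserves adjacency — for each edge of G1, its image is an edge of G2:
  (0,3) → (φ(0),φ(3)) = (3,6) ∈ E(G2) ✓
  (0,4) → (φ(0),φ(4)) = (1,3) ∈ E(G2) ✓
  (0,7) → (φ(0),φ(7)) = (3,5) ∈ E(G2) ✓
  (1,3) → (φ(1),φ(3)) = (0,6) ∈ E(G2) ✓
  (1,4) → (φ(1),φ(4)) = (0,1) ∈ E(G2) ✓
  (1,5) → (φ(1),φ(5)) = (0,7) ∈ E(G2) ✓
  (1,6) → (φ(1),φ(6)) = (0,4) ∈ E(G2) ✓
  (1,8) → (φ(1),φ(8)) = (0,2) ∈ E(G2) ✓
  (2,5) → (φ(2),φ(5)) = (7,8) ∈ E(G2) ✓
  (2,6) → (φ(2),φ(6)) = (4,8) ∈ E(G2) ✓
  (2,7) → (φ(2),φ(7)) = (5,8) ∈ E(G2) ✓
  (3,4) → (φ(3),φ(4)) = (1,6) ∈ E(G2) ✓
  (3,5) → (φ(3),φ(5)) = (6,7) ∈ E(G2) ✓
  (3,6) → (φ(3),φ(6)) = (4,6) ∈ E(G2) ✓
  (3,7) → (φ(3),φ(7)) = (5,6) ∈ E(G2) ✓
  (3,8) → (φ(3),φ(8)) = (2,6) ∈ E(G2) ✓
  (5,7) → (φ(5),φ(7)) = (5,7) ∈ E(G2) ✓
  (5,8) → (φ(5),φ(8)) = (2,7) ∈ E(G2) ✓
  (6,7) → (φ(6),φ(7)) = (4,5) ∈ E(G2) ✓
  (6,8) → (φ(6),φ(8)) = (2,4) ∈ E(G2) ✓
  (7,8) → (φ(7),φ(8)) = (2,5) ∈ E(G2) ✓
All 21 edges of G1 map to edges of G2, and |E(G1)| = |E(G2)| = 21, so φ is a bijection on edges as well as vertices. Hence G1 ≅ G2.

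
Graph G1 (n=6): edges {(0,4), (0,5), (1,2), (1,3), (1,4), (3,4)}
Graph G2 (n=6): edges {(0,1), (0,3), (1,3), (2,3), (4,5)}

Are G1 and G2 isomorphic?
No, not isomorphic

The graphs are NOT isomorphic.

Degrees in G1: deg(0)=2, deg(1)=3, deg(2)=1, deg(3)=2, deg(4)=3, deg(5)=1.
Sorted degree sequence of G1: [3, 3, 2, 2, 1, 1].
Degrees in G2: deg(0)=2, deg(1)=2, deg(2)=1, deg(3)=3, deg(4)=1, deg(5)=1.
Sorted degree sequence of G2: [3, 2, 2, 1, 1, 1].
The (sorted) degree sequence is an isomorphism invariant, so since G1 and G2 have different degree sequences they cannot be isomorphic.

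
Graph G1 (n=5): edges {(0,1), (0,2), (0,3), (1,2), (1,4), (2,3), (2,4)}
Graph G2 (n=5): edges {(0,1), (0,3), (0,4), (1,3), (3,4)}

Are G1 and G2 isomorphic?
No, not isomorphic

The graphs are NOT isomorphic.

Counting triangles (3-cliques): G1 has 3, G2 has 2.
Triangle count is an isomorphism invariant, so differing triangle counts rule out isomorphism.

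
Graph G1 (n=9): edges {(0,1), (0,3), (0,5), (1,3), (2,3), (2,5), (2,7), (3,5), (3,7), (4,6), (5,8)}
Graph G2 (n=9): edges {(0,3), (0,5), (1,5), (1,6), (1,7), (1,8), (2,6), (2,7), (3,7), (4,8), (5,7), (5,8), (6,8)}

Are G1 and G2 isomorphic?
No, not isomorphic

The graphs are NOT isomorphic.

Degrees in G1: deg(0)=3, deg(1)=2, deg(2)=3, deg(3)=5, deg(4)=1, deg(5)=4, deg(6)=1, deg(7)=2, deg(8)=1.
Sorted degree sequence of G1: [5, 4, 3, 3, 2, 2, 1, 1, 1].
Degrees in G2: deg(0)=2, deg(1)=4, deg(2)=2, deg(3)=2, deg(4)=1, deg(5)=4, deg(6)=3, deg(7)=4, deg(8)=4.
Sorted degree sequence of G2: [4, 4, 4, 4, 3, 2, 2, 2, 1].
The (sorted) degree sequence is an isomorphism invariant, so since G1 and G2 have different degree sequences they cannot be isomorphic.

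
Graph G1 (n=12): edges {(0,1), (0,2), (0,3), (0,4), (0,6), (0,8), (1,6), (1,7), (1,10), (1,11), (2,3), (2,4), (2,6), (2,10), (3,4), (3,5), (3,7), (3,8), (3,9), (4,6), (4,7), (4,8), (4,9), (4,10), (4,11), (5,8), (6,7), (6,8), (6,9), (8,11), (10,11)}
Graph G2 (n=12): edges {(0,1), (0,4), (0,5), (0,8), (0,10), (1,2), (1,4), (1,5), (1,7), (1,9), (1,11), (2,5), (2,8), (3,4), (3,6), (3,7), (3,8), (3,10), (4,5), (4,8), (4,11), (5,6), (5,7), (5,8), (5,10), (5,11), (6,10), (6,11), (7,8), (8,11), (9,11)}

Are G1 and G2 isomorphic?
Yes, isomorphic

The graphs are isomorphic.
One valid mapping φ: V(G1) → V(G2): 0→4, 1→3, 2→0, 3→1, 4→5, 5→9, 6→8, 7→7, 8→11, 9→2, 10→10, 11→6

Verify φ preserves adjacency — for each edge of G1, its image is an edge of G2:
  (0,1) → (φ(0),φ(1)) = (3,4) ∈ E(G2) ✓
  (0,2) → (φ(0),φ(2)) = (0,4) ∈ E(G2) ✓
  (0,3) → (φ(0),φ(3)) = (1,4) ∈ E(G2) ✓
  (0,4) → (φ(0),φ(4)) = (4,5) ∈ E(G2) ✓
  (0,6) → (φ(0),φ(6)) = (4,8) ∈ E(G2) ✓
  (0,8) → (φ(0),φ(8)) = (4,11) ∈ E(G2) ✓
  (1,6) → (φ(1),φ(6)) = (3,8) ∈ E(G2) ✓
  (1,7) → (φ(1),φ(7)) = (3,7) ∈ E(G2) ✓
  (1,10) → (φ(1),φ(10)) = (3,10) ∈ E(G2) ✓
  (1,11) → (φ(1),φ(11)) = (3,6) ∈ E(G2) ✓
  (2,3) → (φ(2),φ(3)) = (0,1) ∈ E(G2) ✓
  (2,4) → (φ(2),φ(4)) = (0,5) ∈ E(G2) ✓
  (2,6) → (φ(2),φ(6)) = (0,8) ∈ E(G2) ✓
  (2,10) → (φ(2),φ(10)) = (0,10) ∈ E(G2) ✓
  (3,4) → (φ(3),φ(4)) = (1,5) ∈ E(G2) ✓
  (3,5) → (φ(3),φ(5)) = (1,9) ∈ E(G2) ✓
  (3,7) → (φ(3),φ(7)) = (1,7) ∈ E(G2) ✓
  (3,8) → (φ(3),φ(8)) = (1,11) ∈ E(G2) ✓
  (3,9) → (φ(3),φ(9)) = (1,2) ∈ E(G2) ✓
  (4,6) → (φ(4),φ(6)) = (5,8) ∈ E(G2) ✓
  (4,7) → (φ(4),φ(7)) = (5,7) ∈ E(G2) ✓
  (4,8) → (φ(4),φ(8)) = (5,11) ∈ E(G2) ✓
  (4,9) → (φ(4),φ(9)) = (2,5) ∈ E(G2) ✓
  (4,10) → (φ(4),φ(10)) = (5,10) ∈ E(G2) ✓
  (4,11) → (φ(4),φ(11)) = (5,6) ∈ E(G2) ✓
  (5,8) → (φ(5),φ(8)) = (9,11) ∈ E(G2) ✓
  (6,7) → (φ(6),φ(7)) = (7,8) ∈ E(G2) ✓
  (6,8) → (φ(6),φ(8)) = (8,11) ∈ E(G2) ✓
  (6,9) → (φ(6),φ(9)) = (2,8) ∈ E(G2) ✓
  (8,11) → (φ(8),φ(11)) = (6,11) ∈ E(G2) ✓
  (10,11) → (φ(10),φ(11)) = (6,10) ∈ E(G2) ✓
All 31 edges of G1 map to edges of G2, and |E(G1)| = |E(G2)| = 31, so φ is a bijection on edges as well as vertices. Hence G1 ≅ G2.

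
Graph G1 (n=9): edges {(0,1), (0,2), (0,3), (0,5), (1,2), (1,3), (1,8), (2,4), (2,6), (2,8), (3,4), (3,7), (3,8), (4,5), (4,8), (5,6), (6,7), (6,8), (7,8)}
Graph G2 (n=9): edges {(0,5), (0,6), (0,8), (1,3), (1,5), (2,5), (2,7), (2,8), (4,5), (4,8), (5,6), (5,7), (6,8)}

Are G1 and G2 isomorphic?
No, not isomorphic

The graphs are NOT isomorphic.

Counting triangles (3-cliques): G1 has 9, G2 has 3.
Triangle count is an isomorphism invariant, so differing triangle counts rule out isomorphism.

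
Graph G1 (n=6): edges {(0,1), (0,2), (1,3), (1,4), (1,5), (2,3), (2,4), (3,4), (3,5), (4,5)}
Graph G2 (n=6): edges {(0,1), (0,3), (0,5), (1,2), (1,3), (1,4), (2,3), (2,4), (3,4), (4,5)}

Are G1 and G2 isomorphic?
Yes, isomorphic

The graphs are isomorphic.
One valid mapping φ: V(G1) → V(G2): 0→5, 1→4, 2→0, 3→3, 4→1, 5→2

Verify φ preserves adjacency — for each edge of G1, its image is an edge of G2:
  (0,1) → (φ(0),φ(1)) = (4,5) ∈ E(G2) ✓
  (0,2) → (φ(0),φ(2)) = (0,5) ∈ E(G2) ✓
  (1,3) → (φ(1),φ(3)) = (3,4) ∈ E(G2) ✓
  (1,4) → (φ(1),φ(4)) = (1,4) ∈ E(G2) ✓
  (1,5) → (φ(1),φ(5)) = (2,4) ∈ E(G2) ✓
  (2,3) → (φ(2),φ(3)) = (0,3) ∈ E(G2) ✓
  (2,4) → (φ(2),φ(4)) = (0,1) ∈ E(G2) ✓
  (3,4) → (φ(3),φ(4)) = (1,3) ∈ E(G2) ✓
  (3,5) → (φ(3),φ(5)) = (2,3) ∈ E(G2) ✓
  (4,5) → (φ(4),φ(5)) = (1,2) ∈ E(G2) ✓
All 10 edges of G1 map to edges of G2, and |E(G1)| = |E(G2)| = 10, so φ is a bijection on edges as well as vertices. Hence G1 ≅ G2.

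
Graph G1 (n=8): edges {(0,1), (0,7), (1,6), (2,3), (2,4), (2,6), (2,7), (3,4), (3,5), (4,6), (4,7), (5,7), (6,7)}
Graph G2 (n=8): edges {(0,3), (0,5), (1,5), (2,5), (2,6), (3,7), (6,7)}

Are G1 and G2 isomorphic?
No, not isomorphic

The graphs are NOT isomorphic.

Counting triangles (3-cliques): G1 has 5, G2 has 0.
Triangle count is an isomorphism invariant, so differing triangle counts rule out isomorphism.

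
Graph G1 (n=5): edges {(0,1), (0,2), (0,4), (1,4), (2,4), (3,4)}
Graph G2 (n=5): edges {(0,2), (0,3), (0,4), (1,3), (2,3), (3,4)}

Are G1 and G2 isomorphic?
Yes, isomorphic

The graphs are isomorphic.
One valid mapping φ: V(G1) → V(G2): 0→0, 1→4, 2→2, 3→1, 4→3

Verify φ preserves adjacency — for each edge of G1, its image is an edge of G2:
  (0,1) → (φ(0),φ(1)) = (0,4) ∈ E(G2) ✓
  (0,2) → (φ(0),φ(2)) = (0,2) ∈ E(G2) ✓
  (0,4) → (φ(0),φ(4)) = (0,3) ∈ E(G2) ✓
  (1,4) → (φ(1),φ(4)) = (3,4) ∈ E(G2) ✓
  (2,4) → (φ(2),φ(4)) = (2,3) ∈ E(G2) ✓
  (3,4) → (φ(3),φ(4)) = (1,3) ∈ E(G2) ✓
All 6 edges of G1 map to edges of G2, and |E(G1)| = |E(G2)| = 6, so φ is a bijection on edges as well as vertices. Hence G1 ≅ G2.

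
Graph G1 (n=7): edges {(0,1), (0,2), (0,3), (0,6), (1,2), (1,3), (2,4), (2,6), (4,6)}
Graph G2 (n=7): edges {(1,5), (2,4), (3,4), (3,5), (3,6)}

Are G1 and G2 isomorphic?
No, not isomorphic

The graphs are NOT isomorphic.

Degrees in G1: deg(0)=4, deg(1)=3, deg(2)=4, deg(3)=2, deg(4)=2, deg(5)=0, deg(6)=3.
Sorted degree sequence of G1: [4, 4, 3, 3, 2, 2, 0].
Degrees in G2: deg(0)=0, deg(1)=1, deg(2)=1, deg(3)=3, deg(4)=2, deg(5)=2, deg(6)=1.
Sorted degree sequence of G2: [3, 2, 2, 1, 1, 1, 0].
The (sorted) degree sequence is an isomorphism invariant, so since G1 and G2 have different degree sequences they cannot be isomorphic.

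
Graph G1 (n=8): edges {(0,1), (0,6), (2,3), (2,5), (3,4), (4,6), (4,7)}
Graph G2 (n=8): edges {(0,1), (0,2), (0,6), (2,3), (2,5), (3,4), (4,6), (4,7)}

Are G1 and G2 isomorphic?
No, not isomorphic

The graphs are NOT isomorphic.

Counting edges: G1 has 7 edge(s); G2 has 8 edge(s).
Edge count is an isomorphism invariant (a bijection on vertices induces a bijection on edges), so differing edge counts rule out isomorphism.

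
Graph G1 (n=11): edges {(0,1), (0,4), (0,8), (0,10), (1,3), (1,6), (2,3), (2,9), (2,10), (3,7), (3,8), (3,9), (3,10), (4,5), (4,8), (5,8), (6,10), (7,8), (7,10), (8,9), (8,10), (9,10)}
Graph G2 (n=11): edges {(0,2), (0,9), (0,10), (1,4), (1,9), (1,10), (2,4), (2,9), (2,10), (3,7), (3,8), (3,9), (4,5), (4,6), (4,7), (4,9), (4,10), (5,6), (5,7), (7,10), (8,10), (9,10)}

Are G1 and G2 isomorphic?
Yes, isomorphic

The graphs are isomorphic.
One valid mapping φ: V(G1) → V(G2): 0→7, 1→3, 2→0, 3→9, 4→5, 5→6, 6→8, 7→1, 8→4, 9→2, 10→10

Verify φ preserves adjacency — for each edge of G1, its image is an edge of G2:
  (0,1) → (φ(0),φ(1)) = (3,7) ∈ E(G2) ✓
  (0,4) → (φ(0),φ(4)) = (5,7) ∈ E(G2) ✓
  (0,8) → (φ(0),φ(8)) = (4,7) ∈ E(G2) ✓
  (0,10) → (φ(0),φ(10)) = (7,10) ∈ E(G2) ✓
  (1,3) → (φ(1),φ(3)) = (3,9) ∈ E(G2) ✓
  (1,6) → (φ(1),φ(6)) = (3,8) ∈ E(G2) ✓
  (2,3) → (φ(2),φ(3)) = (0,9) ∈ E(G2) ✓
  (2,9) → (φ(2),φ(9)) = (0,2) ∈ E(G2) ✓
  (2,10) → (φ(2),φ(10)) = (0,10) ∈ E(G2) ✓
  (3,7) → (φ(3),φ(7)) = (1,9) ∈ E(G2) ✓
  (3,8) → (φ(3),φ(8)) = (4,9) ∈ E(G2) ✓
  (3,9) → (φ(3),φ(9)) = (2,9) ∈ E(G2) ✓
  (3,10) → (φ(3),φ(10)) = (9,10) ∈ E(G2) ✓
  (4,5) → (φ(4),φ(5)) = (5,6) ∈ E(G2) ✓
  (4,8) → (φ(4),φ(8)) = (4,5) ∈ E(G2) ✓
  (5,8) → (φ(5),φ(8)) = (4,6) ∈ E(G2) ✓
  (6,10) → (φ(6),φ(10)) = (8,10) ∈ E(G2) ✓
  (7,8) → (φ(7),φ(8)) = (1,4) ∈ E(G2) ✓
  (7,10) → (φ(7),φ(10)) = (1,10) ∈ E(G2) ✓
  (8,9) → (φ(8),φ(9)) = (2,4) ∈ E(G2) ✓
  (8,10) → (φ(8),φ(10)) = (4,10) ∈ E(G2) ✓
  (9,10) → (φ(9),φ(10)) = (2,10) ∈ E(G2) ✓
All 22 edges of G1 map to edges of G2, and |E(G1)| = |E(G2)| = 22, so φ is a bijection on edges as well as vertices. Hence G1 ≅ G2.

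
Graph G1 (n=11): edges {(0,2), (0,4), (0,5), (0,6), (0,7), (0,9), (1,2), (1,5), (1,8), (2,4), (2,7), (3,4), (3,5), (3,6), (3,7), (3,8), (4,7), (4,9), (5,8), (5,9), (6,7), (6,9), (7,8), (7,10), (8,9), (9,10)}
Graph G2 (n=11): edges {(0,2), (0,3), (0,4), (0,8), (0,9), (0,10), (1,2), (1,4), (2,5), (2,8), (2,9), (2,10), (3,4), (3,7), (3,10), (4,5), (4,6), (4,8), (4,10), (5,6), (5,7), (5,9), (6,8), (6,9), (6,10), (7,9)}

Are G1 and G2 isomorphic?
Yes, isomorphic

The graphs are isomorphic.
One valid mapping φ: V(G1) → V(G2): 0→0, 1→7, 2→3, 3→6, 4→10, 5→9, 6→8, 7→4, 8→5, 9→2, 10→1

Verify φ preserves adjacency — for each edge of G1, its image is an edge of G2:
  (0,2) → (φ(0),φ(2)) = (0,3) ∈ E(G2) ✓
  (0,4) → (φ(0),φ(4)) = (0,10) ∈ E(G2) ✓
  (0,5) → (φ(0),φ(5)) = (0,9) ∈ E(G2) ✓
  (0,6) → (φ(0),φ(6)) = (0,8) ∈ E(G2) ✓
  (0,7) → (φ(0),φ(7)) = (0,4) ∈ E(G2) ✓
  (0,9) → (φ(0),φ(9)) = (0,2) ∈ E(G2) ✓
  (1,2) → (φ(1),φ(2)) = (3,7) ∈ E(G2) ✓
  (1,5) → (φ(1),φ(5)) = (7,9) ∈ E(G2) ✓
  (1,8) → (φ(1),φ(8)) = (5,7) ∈ E(G2) ✓
  (2,4) → (φ(2),φ(4)) = (3,10) ∈ E(G2) ✓
  (2,7) → (φ(2),φ(7)) = (3,4) ∈ E(G2) ✓
  (3,4) → (φ(3),φ(4)) = (6,10) ∈ E(G2) ✓
  (3,5) → (φ(3),φ(5)) = (6,9) ∈ E(G2) ✓
  (3,6) → (φ(3),φ(6)) = (6,8) ∈ E(G2) ✓
  (3,7) → (φ(3),φ(7)) = (4,6) ∈ E(G2) ✓
  (3,8) → (φ(3),φ(8)) = (5,6) ∈ E(G2) ✓
  (4,7) → (φ(4),φ(7)) = (4,10) ∈ E(G2) ✓
  (4,9) → (φ(4),φ(9)) = (2,10) ∈ E(G2) ✓
  (5,8) → (φ(5),φ(8)) = (5,9) ∈ E(G2) ✓
  (5,9) → (φ(5),φ(9)) = (2,9) ∈ E(G2) ✓
  (6,7) → (φ(6),φ(7)) = (4,8) ∈ E(G2) ✓
  (6,9) → (φ(6),φ(9)) = (2,8) ∈ E(G2) ✓
  (7,8) → (φ(7),φ(8)) = (4,5) ∈ E(G2) ✓
  (7,10) → (φ(7),φ(10)) = (1,4) ∈ E(G2) ✓
  (8,9) → (φ(8),φ(9)) = (2,5) ∈ E(G2) ✓
  (9,10) → (φ(9),φ(10)) = (1,2) ∈ E(G2) ✓
All 26 edges of G1 map to edges of G2, and |E(G1)| = |E(G2)| = 26, so φ is a bijection on edges as well as vertices. Hence G1 ≅ G2.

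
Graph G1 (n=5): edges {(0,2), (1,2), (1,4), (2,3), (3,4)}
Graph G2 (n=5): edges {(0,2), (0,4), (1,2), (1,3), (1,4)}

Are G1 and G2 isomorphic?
Yes, isomorphic

The graphs are isomorphic.
One valid mapping φ: V(G1) → V(G2): 0→3, 1→4, 2→1, 3→2, 4→0

Verify φ preserves adjacency — for each edge of G1, its image is an edge of G2:
  (0,2) → (φ(0),φ(2)) = (1,3) ∈ E(G2) ✓
  (1,2) → (φ(1),φ(2)) = (1,4) ∈ E(G2) ✓
  (1,4) → (φ(1),φ(4)) = (0,4) ∈ E(G2) ✓
  (2,3) → (φ(2),φ(3)) = (1,2) ∈ E(G2) ✓
  (3,4) → (φ(3),φ(4)) = (0,2) ∈ E(G2) ✓
All 5 edges of G1 map to edges of G2, and |E(G1)| = |E(G2)| = 5, so φ is a bijection on edges as well as vertices. Hence G1 ≅ G2.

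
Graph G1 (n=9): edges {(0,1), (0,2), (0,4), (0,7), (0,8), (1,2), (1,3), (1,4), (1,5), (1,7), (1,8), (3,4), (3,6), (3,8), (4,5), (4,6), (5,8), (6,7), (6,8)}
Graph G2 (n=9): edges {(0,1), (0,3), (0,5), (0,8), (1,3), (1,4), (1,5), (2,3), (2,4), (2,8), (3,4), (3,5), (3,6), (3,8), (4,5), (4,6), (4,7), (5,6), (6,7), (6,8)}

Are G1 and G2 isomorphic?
No, not isomorphic

The graphs are NOT isomorphic.

Degrees in G1: deg(0)=5, deg(1)=7, deg(2)=2, deg(3)=4, deg(4)=5, deg(5)=3, deg(6)=4, deg(7)=3, deg(8)=5.
Sorted degree sequence of G1: [7, 5, 5, 5, 4, 4, 3, 3, 2].
Degrees in G2: deg(0)=4, deg(1)=4, deg(2)=3, deg(3)=7, deg(4)=6, deg(5)=5, deg(6)=5, deg(7)=2, deg(8)=4.
Sorted degree sequence of G2: [7, 6, 5, 5, 4, 4, 4, 3, 2].
The (sorted) degree sequence is an isomorphism invariant, so since G1 and G2 have different degree sequences they cannot be isomorphic.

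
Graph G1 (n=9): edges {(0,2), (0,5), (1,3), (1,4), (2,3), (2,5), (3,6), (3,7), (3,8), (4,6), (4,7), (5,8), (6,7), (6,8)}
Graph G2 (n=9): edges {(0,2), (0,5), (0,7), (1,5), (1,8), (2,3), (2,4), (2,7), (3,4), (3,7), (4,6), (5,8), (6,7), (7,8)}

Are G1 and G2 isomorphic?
Yes, isomorphic

The graphs are isomorphic.
One valid mapping φ: V(G1) → V(G2): 0→1, 1→6, 2→8, 3→7, 4→4, 5→5, 6→2, 7→3, 8→0

Verify φ preserves adjacency — for each edge of G1, its image is an edge of G2:
  (0,2) → (φ(0),φ(2)) = (1,8) ∈ E(G2) ✓
  (0,5) → (φ(0),φ(5)) = (1,5) ∈ E(G2) ✓
  (1,3) → (φ(1),φ(3)) = (6,7) ∈ E(G2) ✓
  (1,4) → (φ(1),φ(4)) = (4,6) ∈ E(G2) ✓
  (2,3) → (φ(2),φ(3)) = (7,8) ∈ E(G2) ✓
  (2,5) → (φ(2),φ(5)) = (5,8) ∈ E(G2) ✓
  (3,6) → (φ(3),φ(6)) = (2,7) ∈ E(G2) ✓
  (3,7) → (φ(3),φ(7)) = (3,7) ∈ E(G2) ✓
  (3,8) → (φ(3),φ(8)) = (0,7) ∈ E(G2) ✓
  (4,6) → (φ(4),φ(6)) = (2,4) ∈ E(G2) ✓
  (4,7) → (φ(4),φ(7)) = (3,4) ∈ E(G2) ✓
  (5,8) → (φ(5),φ(8)) = (0,5) ∈ E(G2) ✓
  (6,7) → (φ(6),φ(7)) = (2,3) ∈ E(G2) ✓
  (6,8) → (φ(6),φ(8)) = (0,2) ∈ E(G2) ✓
All 14 edges of G1 map to edges of G2, and |E(G1)| = |E(G2)| = 14, so φ is a bijection on edges as well as vertices. Hence G1 ≅ G2.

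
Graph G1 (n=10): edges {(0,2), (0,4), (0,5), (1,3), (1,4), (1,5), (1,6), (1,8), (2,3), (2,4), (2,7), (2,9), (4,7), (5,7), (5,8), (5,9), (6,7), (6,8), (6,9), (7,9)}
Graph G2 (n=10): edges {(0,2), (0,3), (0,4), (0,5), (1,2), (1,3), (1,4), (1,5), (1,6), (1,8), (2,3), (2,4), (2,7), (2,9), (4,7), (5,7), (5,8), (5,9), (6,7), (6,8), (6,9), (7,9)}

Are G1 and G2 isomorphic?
No, not isomorphic

The graphs are NOT isomorphic.

Counting edges: G1 has 20 edge(s); G2 has 22 edge(s).
Edge count is an isomorphism invariant (a bijection on vertices induces a bijection on edges), so differing edge counts rule out isomorphism.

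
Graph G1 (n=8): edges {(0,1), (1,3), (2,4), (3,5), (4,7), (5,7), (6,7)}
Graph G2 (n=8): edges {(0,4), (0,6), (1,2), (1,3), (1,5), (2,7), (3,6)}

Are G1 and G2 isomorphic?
Yes, isomorphic

The graphs are isomorphic.
One valid mapping φ: V(G1) → V(G2): 0→4, 1→0, 2→7, 3→6, 4→2, 5→3, 6→5, 7→1

Verify φ preserves adjacency — for each edge of G1, its image is an edge of G2:
  (0,1) → (φ(0),φ(1)) = (0,4) ∈ E(G2) ✓
  (1,3) → (φ(1),φ(3)) = (0,6) ∈ E(G2) ✓
  (2,4) → (φ(2),φ(4)) = (2,7) ∈ E(G2) ✓
  (3,5) → (φ(3),φ(5)) = (3,6) ∈ E(G2) ✓
  (4,7) → (φ(4),φ(7)) = (1,2) ∈ E(G2) ✓
  (5,7) → (φ(5),φ(7)) = (1,3) ∈ E(G2) ✓
  (6,7) → (φ(6),φ(7)) = (1,5) ∈ E(G2) ✓
All 7 edges of G1 map to edges of G2, and |E(G1)| = |E(G2)| = 7, so φ is a bijection on edges as well as vertices. Hence G1 ≅ G2.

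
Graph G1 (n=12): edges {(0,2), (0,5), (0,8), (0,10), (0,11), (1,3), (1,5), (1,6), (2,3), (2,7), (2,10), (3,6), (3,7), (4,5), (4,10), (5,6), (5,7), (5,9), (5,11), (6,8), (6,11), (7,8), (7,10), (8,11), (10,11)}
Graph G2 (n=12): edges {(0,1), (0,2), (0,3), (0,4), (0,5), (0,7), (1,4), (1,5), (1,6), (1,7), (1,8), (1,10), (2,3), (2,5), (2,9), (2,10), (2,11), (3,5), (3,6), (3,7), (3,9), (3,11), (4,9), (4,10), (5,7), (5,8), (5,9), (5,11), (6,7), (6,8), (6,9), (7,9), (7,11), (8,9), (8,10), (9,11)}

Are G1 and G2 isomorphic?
No, not isomorphic

The graphs are NOT isomorphic.

Degrees in G1: deg(0)=5, deg(1)=3, deg(2)=4, deg(3)=4, deg(4)=2, deg(5)=7, deg(6)=5, deg(7)=5, deg(8)=4, deg(9)=1, deg(10)=5, deg(11)=5.
Sorted degree sequence of G1: [7, 5, 5, 5, 5, 5, 4, 4, 4, 3, 2, 1].
Degrees in G2: deg(0)=6, deg(1)=7, deg(2)=6, deg(3)=7, deg(4)=4, deg(5)=8, deg(6)=5, deg(7)=7, deg(8)=5, deg(9)=8, deg(10)=4, deg(11)=5.
Sorted degree sequence of G2: [8, 8, 7, 7, 7, 6, 6, 5, 5, 5, 4, 4].
The (sorted) degree sequence is an isomorphism invariant, so since G1 and G2 have different degree sequences they cannot be isomorphic.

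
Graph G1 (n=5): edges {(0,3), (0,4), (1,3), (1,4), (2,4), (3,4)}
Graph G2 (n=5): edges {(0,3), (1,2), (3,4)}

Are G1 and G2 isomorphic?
No, not isomorphic

The graphs are NOT isomorphic.

Connected components of G1: 1 component(s) with vertex sets [[0, 1, 2, 3, 4]], sizes [5].
Connected components of G2: 2 component(s) with vertex sets [[1, 2], [0, 3, 4]], sizes [2, 3].
The number of connected components (and the multiset of component sizes) is an isomorphism invariant — an isomorphism maps each component of G1 bijectively onto a component of G2. Since G1 has 1 component(s) and G2 has 2, they cannot be isomorphic.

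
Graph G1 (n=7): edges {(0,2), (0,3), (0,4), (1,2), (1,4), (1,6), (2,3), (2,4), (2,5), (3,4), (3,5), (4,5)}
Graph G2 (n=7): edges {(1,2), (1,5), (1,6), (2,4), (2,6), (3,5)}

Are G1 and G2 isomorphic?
No, not isomorphic

The graphs are NOT isomorphic.

Degrees in G1: deg(0)=3, deg(1)=3, deg(2)=5, deg(3)=4, deg(4)=5, deg(5)=3, deg(6)=1.
Sorted degree sequence of G1: [5, 5, 4, 3, 3, 3, 1].
Degrees in G2: deg(0)=0, deg(1)=3, deg(2)=3, deg(3)=1, deg(4)=1, deg(5)=2, deg(6)=2.
Sorted degree sequence of G2: [3, 3, 2, 2, 1, 1, 0].
The (sorted) degree sequence is an isomorphism invariant, so since G1 and G2 have different degree sequences they cannot be isomorphic.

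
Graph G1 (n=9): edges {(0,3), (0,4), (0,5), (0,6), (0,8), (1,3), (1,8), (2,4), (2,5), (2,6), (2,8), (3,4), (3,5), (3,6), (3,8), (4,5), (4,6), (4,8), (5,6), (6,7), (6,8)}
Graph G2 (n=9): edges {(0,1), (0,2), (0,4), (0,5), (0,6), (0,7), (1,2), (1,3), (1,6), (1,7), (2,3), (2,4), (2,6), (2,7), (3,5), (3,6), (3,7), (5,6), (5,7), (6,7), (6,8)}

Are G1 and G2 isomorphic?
Yes, isomorphic

The graphs are isomorphic.
One valid mapping φ: V(G1) → V(G2): 0→1, 1→4, 2→5, 3→2, 4→7, 5→3, 6→6, 7→8, 8→0

Verify φ preserves adjacency — for each edge of G1, its image is an edge of G2:
  (0,3) → (φ(0),φ(3)) = (1,2) ∈ E(G2) ✓
  (0,4) → (φ(0),φ(4)) = (1,7) ∈ E(G2) ✓
  (0,5) → (φ(0),φ(5)) = (1,3) ∈ E(G2) ✓
  (0,6) → (φ(0),φ(6)) = (1,6) ∈ E(G2) ✓
  (0,8) → (φ(0),φ(8)) = (0,1) ∈ E(G2) ✓
  (1,3) → (φ(1),φ(3)) = (2,4) ∈ E(G2) ✓
  (1,8) → (φ(1),φ(8)) = (0,4) ∈ E(G2) ✓
  (2,4) → (φ(2),φ(4)) = (5,7) ∈ E(G2) ✓
  (2,5) → (φ(2),φ(5)) = (3,5) ∈ E(G2) ✓
  (2,6) → (φ(2),φ(6)) = (5,6) ∈ E(G2) ✓
  (2,8) → (φ(2),φ(8)) = (0,5) ∈ E(G2) ✓
  (3,4) → (φ(3),φ(4)) = (2,7) ∈ E(G2) ✓
  (3,5) → (φ(3),φ(5)) = (2,3) ∈ E(G2) ✓
  (3,6) → (φ(3),φ(6)) = (2,6) ∈ E(G2) ✓
  (3,8) → (φ(3),φ(8)) = (0,2) ∈ E(G2) ✓
  (4,5) → (φ(4),φ(5)) = (3,7) ∈ E(G2) ✓
  (4,6) → (φ(4),φ(6)) = (6,7) ∈ E(G2) ✓
  (4,8) → (φ(4),φ(8)) = (0,7) ∈ E(G2) ✓
  (5,6) → (φ(5),φ(6)) = (3,6) ∈ E(G2) ✓
  (6,7) → (φ(6),φ(7)) = (6,8) ∈ E(G2) ✓
  (6,8) → (φ(6),φ(8)) = (0,6) ∈ E(G2) ✓
All 21 edges of G1 map to edges of G2, and |E(G1)| = |E(G2)| = 21, so φ is a bijection on edges as well as vertices. Hence G1 ≅ G2.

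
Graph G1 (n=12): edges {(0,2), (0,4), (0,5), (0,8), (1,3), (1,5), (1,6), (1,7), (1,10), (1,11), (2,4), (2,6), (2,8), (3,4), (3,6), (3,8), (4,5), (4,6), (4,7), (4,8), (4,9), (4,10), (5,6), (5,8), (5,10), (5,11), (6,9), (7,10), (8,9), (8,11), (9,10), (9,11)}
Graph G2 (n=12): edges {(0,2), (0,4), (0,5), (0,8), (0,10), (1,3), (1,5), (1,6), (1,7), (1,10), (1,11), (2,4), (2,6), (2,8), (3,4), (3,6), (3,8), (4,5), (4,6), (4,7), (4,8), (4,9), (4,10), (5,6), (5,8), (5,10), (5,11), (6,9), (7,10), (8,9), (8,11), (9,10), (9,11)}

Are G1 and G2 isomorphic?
No, not isomorphic

The graphs are NOT isomorphic.

Counting edges: G1 has 32 edge(s); G2 has 33 edge(s).
Edge count is an isomorphism invariant (a bijection on vertices induces a bijection on edges), so differing edge counts rule out isomorphism.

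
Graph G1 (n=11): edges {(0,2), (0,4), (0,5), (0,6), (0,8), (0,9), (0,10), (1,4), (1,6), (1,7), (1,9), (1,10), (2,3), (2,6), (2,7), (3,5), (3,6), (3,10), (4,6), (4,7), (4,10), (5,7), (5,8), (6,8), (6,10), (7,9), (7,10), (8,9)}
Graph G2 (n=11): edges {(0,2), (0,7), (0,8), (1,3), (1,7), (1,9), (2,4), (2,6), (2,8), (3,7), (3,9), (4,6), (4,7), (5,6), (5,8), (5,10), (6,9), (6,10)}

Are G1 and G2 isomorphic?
No, not isomorphic

The graphs are NOT isomorphic.

Degrees in G1: deg(0)=7, deg(1)=5, deg(2)=4, deg(3)=4, deg(4)=5, deg(5)=4, deg(6)=7, deg(7)=6, deg(8)=4, deg(9)=4, deg(10)=6.
Sorted degree sequence of G1: [7, 7, 6, 6, 5, 5, 4, 4, 4, 4, 4].
Degrees in G2: deg(0)=3, deg(1)=3, deg(2)=4, deg(3)=3, deg(4)=3, deg(5)=3, deg(6)=5, deg(7)=4, deg(8)=3, deg(9)=3, deg(10)=2.
Sorted degree sequence of G2: [5, 4, 4, 3, 3, 3, 3, 3, 3, 3, 2].
The (sorted) degree sequence is an isomorphism invariant, so since G1 and G2 have different degree sequences they cannot be isomorphic.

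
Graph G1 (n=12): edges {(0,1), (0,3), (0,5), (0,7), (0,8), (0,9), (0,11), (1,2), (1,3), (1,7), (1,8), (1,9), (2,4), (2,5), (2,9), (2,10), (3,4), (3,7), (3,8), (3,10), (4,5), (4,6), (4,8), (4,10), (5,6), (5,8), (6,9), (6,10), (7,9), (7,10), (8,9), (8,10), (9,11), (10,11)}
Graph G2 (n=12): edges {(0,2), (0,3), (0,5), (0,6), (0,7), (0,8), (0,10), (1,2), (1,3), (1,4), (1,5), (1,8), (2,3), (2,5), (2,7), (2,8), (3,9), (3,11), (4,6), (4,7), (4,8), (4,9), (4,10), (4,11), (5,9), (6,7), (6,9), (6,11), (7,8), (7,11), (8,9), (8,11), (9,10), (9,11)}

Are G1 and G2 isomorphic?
Yes, isomorphic

The graphs are isomorphic.
One valid mapping φ: V(G1) → V(G2): 0→4, 1→11, 2→3, 3→7, 4→2, 5→1, 6→5, 7→6, 8→8, 9→9, 10→0, 11→10

Verify φ preserves adjacency — for each edge of G1, its image is an edge of G2:
  (0,1) → (φ(0),φ(1)) = (4,11) ∈ E(G2) ✓
  (0,3) → (φ(0),φ(3)) = (4,7) ∈ E(G2) ✓
  (0,5) → (φ(0),φ(5)) = (1,4) ∈ E(G2) ✓
  (0,7) → (φ(0),φ(7)) = (4,6) ∈ E(G2) ✓
  (0,8) → (φ(0),φ(8)) = (4,8) ∈ E(G2) ✓
  (0,9) → (φ(0),φ(9)) = (4,9) ∈ E(G2) ✓
  (0,11) → (φ(0),φ(11)) = (4,10) ∈ E(G2) ✓
  (1,2) → (φ(1),φ(2)) = (3,11) ∈ E(G2) ✓
  (1,3) → (φ(1),φ(3)) = (7,11) ∈ E(G2) ✓
  (1,7) → (φ(1),φ(7)) = (6,11) ∈ E(G2) ✓
  (1,8) → (φ(1),φ(8)) = (8,11) ∈ E(G2) ✓
  (1,9) → (φ(1),φ(9)) = (9,11) ∈ E(G2) ✓
  (2,4) → (φ(2),φ(4)) = (2,3) ∈ E(G2) ✓
  (2,5) → (φ(2),φ(5)) = (1,3) ∈ E(G2) ✓
  (2,9) → (φ(2),φ(9)) = (3,9) ∈ E(G2) ✓
  (2,10) → (φ(2),φ(10)) = (0,3) ∈ E(G2) ✓
  (3,4) → (φ(3),φ(4)) = (2,7) ∈ E(G2) ✓
  (3,7) → (φ(3),φ(7)) = (6,7) ∈ E(G2) ✓
  (3,8) → (φ(3),φ(8)) = (7,8) ∈ E(G2) ✓
  (3,10) → (φ(3),φ(10)) = (0,7) ∈ E(G2) ✓
  (4,5) → (φ(4),φ(5)) = (1,2) ∈ E(G2) ✓
  (4,6) → (φ(4),φ(6)) = (2,5) ∈ E(G2) ✓
  (4,8) → (φ(4),φ(8)) = (2,8) ∈ E(G2) ✓
  (4,10) → (φ(4),φ(10)) = (0,2) ∈ E(G2) ✓
  (5,6) → (φ(5),φ(6)) = (1,5) ∈ E(G2) ✓
  (5,8) → (φ(5),φ(8)) = (1,8) ∈ E(G2) ✓
  (6,9) → (φ(6),φ(9)) = (5,9) ∈ E(G2) ✓
  (6,10) → (φ(6),φ(10)) = (0,5) ∈ E(G2) ✓
  (7,9) → (φ(7),φ(9)) = (6,9) ∈ E(G2) ✓
  (7,10) → (φ(7),φ(10)) = (0,6) ∈ E(G2) ✓
  (8,9) → (φ(8),φ(9)) = (8,9) ∈ E(G2) ✓
  (8,10) → (φ(8),φ(10)) = (0,8) ∈ E(G2) ✓
  (9,11) → (φ(9),φ(11)) = (9,10) ∈ E(G2) ✓
  (10,11) → (φ(10),φ(11)) = (0,10) ∈ E(G2) ✓
All 34 edges of G1 map to edges of G2, and |E(G1)| = |E(G2)| = 34, so φ is a bijection on edges as well as vertices. Hence G1 ≅ G2.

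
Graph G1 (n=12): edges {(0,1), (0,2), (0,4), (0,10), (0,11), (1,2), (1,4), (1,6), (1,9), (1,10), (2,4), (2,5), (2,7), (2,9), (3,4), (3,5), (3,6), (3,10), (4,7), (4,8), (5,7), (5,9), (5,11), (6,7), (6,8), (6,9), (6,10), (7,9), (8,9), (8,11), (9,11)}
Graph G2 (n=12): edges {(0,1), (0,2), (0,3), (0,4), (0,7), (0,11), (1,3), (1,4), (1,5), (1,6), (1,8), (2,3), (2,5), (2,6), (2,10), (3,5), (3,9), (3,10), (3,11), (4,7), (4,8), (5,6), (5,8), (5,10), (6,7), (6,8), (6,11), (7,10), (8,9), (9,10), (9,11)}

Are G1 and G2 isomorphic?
Yes, isomorphic

The graphs are isomorphic.
One valid mapping φ: V(G1) → V(G2): 0→8, 1→1, 2→5, 3→7, 4→6, 5→10, 6→0, 7→2, 8→11, 9→3, 10→4, 11→9

Verify φ preserves adjacency — for each edge of G1, its image is an edge of G2:
  (0,1) → (φ(0),φ(1)) = (1,8) ∈ E(G2) ✓
  (0,2) → (φ(0),φ(2)) = (5,8) ∈ E(G2) ✓
  (0,4) → (φ(0),φ(4)) = (6,8) ∈ E(G2) ✓
  (0,10) → (φ(0),φ(10)) = (4,8) ∈ E(G2) ✓
  (0,11) → (φ(0),φ(11)) = (8,9) ∈ E(G2) ✓
  (1,2) → (φ(1),φ(2)) = (1,5) ∈ E(G2) ✓
  (1,4) → (φ(1),φ(4)) = (1,6) ∈ E(G2) ✓
  (1,6) → (φ(1),φ(6)) = (0,1) ∈ E(G2) ✓
  (1,9) → (φ(1),φ(9)) = (1,3) ∈ E(G2) ✓
  (1,10) → (φ(1),φ(10)) = (1,4) ∈ E(G2) ✓
  (2,4) → (φ(2),φ(4)) = (5,6) ∈ E(G2) ✓
  (2,5) → (φ(2),φ(5)) = (5,10) ∈ E(G2) ✓
  (2,7) → (φ(2),φ(7)) = (2,5) ∈ E(G2) ✓
  (2,9) → (φ(2),φ(9)) = (3,5) ∈ E(G2) ✓
  (3,4) → (φ(3),φ(4)) = (6,7) ∈ E(G2) ✓
  (3,5) → (φ(3),φ(5)) = (7,10) ∈ E(G2) ✓
  (3,6) → (φ(3),φ(6)) = (0,7) ∈ E(G2) ✓
  (3,10) → (φ(3),φ(10)) = (4,7) ∈ E(G2) ✓
  (4,7) → (φ(4),φ(7)) = (2,6) ∈ E(G2) ✓
  (4,8) → (φ(4),φ(8)) = (6,11) ∈ E(G2) ✓
  (5,7) → (φ(5),φ(7)) = (2,10) ∈ E(G2) ✓
  (5,9) → (φ(5),φ(9)) = (3,10) ∈ E(G2) ✓
  (5,11) → (φ(5),φ(11)) = (9,10) ∈ E(G2) ✓
  (6,7) → (φ(6),φ(7)) = (0,2) ∈ E(G2) ✓
  (6,8) → (φ(6),φ(8)) = (0,11) ∈ E(G2) ✓
  (6,9) → (φ(6),φ(9)) = (0,3) ∈ E(G2) ✓
  (6,10) → (φ(6),φ(10)) = (0,4) ∈ E(G2) ✓
  (7,9) → (φ(7),φ(9)) = (2,3) ∈ E(G2) ✓
  (8,9) → (φ(8),φ(9)) = (3,11) ∈ E(G2) ✓
  (8,11) → (φ(8),φ(11)) = (9,11) ∈ E(G2) ✓
  (9,11) → (φ(9),φ(11)) = (3,9) ∈ E(G2) ✓
All 31 edges of G1 map to edges of G2, and |E(G1)| = |E(G2)| = 31, so φ is a bijection on edges as well as vertices. Hence G1 ≅ G2.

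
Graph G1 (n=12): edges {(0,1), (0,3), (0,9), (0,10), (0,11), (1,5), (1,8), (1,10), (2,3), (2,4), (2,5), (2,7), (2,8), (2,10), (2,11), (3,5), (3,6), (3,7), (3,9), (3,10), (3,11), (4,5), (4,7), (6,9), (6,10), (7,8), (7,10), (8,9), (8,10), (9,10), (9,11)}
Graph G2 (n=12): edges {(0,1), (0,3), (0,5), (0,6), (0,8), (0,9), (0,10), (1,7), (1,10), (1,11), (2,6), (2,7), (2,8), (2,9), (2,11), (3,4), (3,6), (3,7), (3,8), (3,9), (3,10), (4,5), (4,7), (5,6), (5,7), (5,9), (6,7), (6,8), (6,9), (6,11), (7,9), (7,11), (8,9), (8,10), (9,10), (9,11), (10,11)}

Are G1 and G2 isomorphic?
No, not isomorphic

The graphs are NOT isomorphic.

Counting triangles (3-cliques): G1 has 24, G2 has 41.
Triangle count is an isomorphism invariant, so differing triangle counts rule out isomorphism.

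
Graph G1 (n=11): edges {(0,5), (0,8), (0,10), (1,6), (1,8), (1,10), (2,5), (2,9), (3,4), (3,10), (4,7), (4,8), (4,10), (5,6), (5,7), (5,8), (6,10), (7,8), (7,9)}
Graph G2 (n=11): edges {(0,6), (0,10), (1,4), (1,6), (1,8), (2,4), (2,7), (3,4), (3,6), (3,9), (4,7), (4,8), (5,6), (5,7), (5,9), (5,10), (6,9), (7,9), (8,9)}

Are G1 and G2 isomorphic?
Yes, isomorphic

The graphs are isomorphic.
One valid mapping φ: V(G1) → V(G2): 0→3, 1→8, 2→0, 3→2, 4→7, 5→6, 6→1, 7→5, 8→9, 9→10, 10→4

Verify φ preserves adjacency — for each edge of G1, its image is an edge of G2:
  (0,5) → (φ(0),φ(5)) = (3,6) ∈ E(G2) ✓
  (0,8) → (φ(0),φ(8)) = (3,9) ∈ E(G2) ✓
  (0,10) → (φ(0),φ(10)) = (3,4) ∈ E(G2) ✓
  (1,6) → (φ(1),φ(6)) = (1,8) ∈ E(G2) ✓
  (1,8) → (φ(1),φ(8)) = (8,9) ∈ E(G2) ✓
  (1,10) → (φ(1),φ(10)) = (4,8) ∈ E(G2) ✓
  (2,5) → (φ(2),φ(5)) = (0,6) ∈ E(G2) ✓
  (2,9) → (φ(2),φ(9)) = (0,10) ∈ E(G2) ✓
  (3,4) → (φ(3),φ(4)) = (2,7) ∈ E(G2) ✓
  (3,10) → (φ(3),φ(10)) = (2,4) ∈ E(G2) ✓
  (4,7) → (φ(4),φ(7)) = (5,7) ∈ E(G2) ✓
  (4,8) → (φ(4),φ(8)) = (7,9) ∈ E(G2) ✓
  (4,10) → (φ(4),φ(10)) = (4,7) ∈ E(G2) ✓
  (5,6) → (φ(5),φ(6)) = (1,6) ∈ E(G2) ✓
  (5,7) → (φ(5),φ(7)) = (5,6) ∈ E(G2) ✓
  (5,8) → (φ(5),φ(8)) = (6,9) ∈ E(G2) ✓
  (6,10) → (φ(6),φ(10)) = (1,4) ∈ E(G2) ✓
  (7,8) → (φ(7),φ(8)) = (5,9) ∈ E(G2) ✓
  (7,9) → (φ(7),φ(9)) = (5,10) ∈ E(G2) ✓
All 19 edges of G1 map to edges of G2, and |E(G1)| = |E(G2)| = 19, so φ is a bijection on edges as well as vertices. Hence G1 ≅ G2.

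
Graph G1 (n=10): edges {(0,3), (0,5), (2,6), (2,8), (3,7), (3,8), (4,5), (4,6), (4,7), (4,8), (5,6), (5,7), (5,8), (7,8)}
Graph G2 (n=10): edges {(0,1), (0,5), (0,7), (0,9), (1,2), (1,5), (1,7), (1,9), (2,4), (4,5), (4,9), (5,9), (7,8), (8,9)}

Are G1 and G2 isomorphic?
Yes, isomorphic

The graphs are isomorphic.
One valid mapping φ: V(G1) → V(G2): 0→2, 1→3, 2→8, 3→4, 4→0, 5→1, 6→7, 7→5, 8→9, 9→6

Verify φ preserves adjacency — for each edge of G1, its image is an edge of G2:
  (0,3) → (φ(0),φ(3)) = (2,4) ∈ E(G2) ✓
  (0,5) → (φ(0),φ(5)) = (1,2) ∈ E(G2) ✓
  (2,6) → (φ(2),φ(6)) = (7,8) ∈ E(G2) ✓
  (2,8) → (φ(2),φ(8)) = (8,9) ∈ E(G2) ✓
  (3,7) → (φ(3),φ(7)) = (4,5) ∈ E(G2) ✓
  (3,8) → (φ(3),φ(8)) = (4,9) ∈ E(G2) ✓
  (4,5) → (φ(4),φ(5)) = (0,1) ∈ E(G2) ✓
  (4,6) → (φ(4),φ(6)) = (0,7) ∈ E(G2) ✓
  (4,7) → (φ(4),φ(7)) = (0,5) ∈ E(G2) ✓
  (4,8) → (φ(4),φ(8)) = (0,9) ∈ E(G2) ✓
  (5,6) → (φ(5),φ(6)) = (1,7) ∈ E(G2) ✓
  (5,7) → (φ(5),φ(7)) = (1,5) ∈ E(G2) ✓
  (5,8) → (φ(5),φ(8)) = (1,9) ∈ E(G2) ✓
  (7,8) → (φ(7),φ(8)) = (5,9) ∈ E(G2) ✓
All 14 edges of G1 map to edges of G2, and |E(G1)| = |E(G2)| = 14, so φ is a bijection on edges as well as vertices. Hence G1 ≅ G2.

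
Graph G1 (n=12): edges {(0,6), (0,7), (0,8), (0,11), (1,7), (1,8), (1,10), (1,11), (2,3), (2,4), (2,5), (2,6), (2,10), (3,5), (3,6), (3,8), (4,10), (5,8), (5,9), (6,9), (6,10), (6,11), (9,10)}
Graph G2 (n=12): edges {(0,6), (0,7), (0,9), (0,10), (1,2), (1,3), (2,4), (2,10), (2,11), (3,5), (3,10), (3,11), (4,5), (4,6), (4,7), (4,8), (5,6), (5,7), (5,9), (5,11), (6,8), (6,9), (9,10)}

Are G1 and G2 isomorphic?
Yes, isomorphic

The graphs are isomorphic.
One valid mapping φ: V(G1) → V(G2): 0→3, 1→2, 2→6, 3→9, 4→8, 5→0, 6→5, 7→1, 8→10, 9→7, 10→4, 11→11

Verify φ preserves adjacency — for each edge of G1, its image is an edge of G2:
  (0,6) → (φ(0),φ(6)) = (3,5) ∈ E(G2) ✓
  (0,7) → (φ(0),φ(7)) = (1,3) ∈ E(G2) ✓
  (0,8) → (φ(0),φ(8)) = (3,10) ∈ E(G2) ✓
  (0,11) → (φ(0),φ(11)) = (3,11) ∈ E(G2) ✓
  (1,7) → (φ(1),φ(7)) = (1,2) ∈ E(G2) ✓
  (1,8) → (φ(1),φ(8)) = (2,10) ∈ E(G2) ✓
  (1,10) → (φ(1),φ(10)) = (2,4) ∈ E(G2) ✓
  (1,11) → (φ(1),φ(11)) = (2,11) ∈ E(G2) ✓
  (2,3) → (φ(2),φ(3)) = (6,9) ∈ E(G2) ✓
  (2,4) → (φ(2),φ(4)) = (6,8) ∈ E(G2) ✓
  (2,5) → (φ(2),φ(5)) = (0,6) ∈ E(G2) ✓
  (2,6) → (φ(2),φ(6)) = (5,6) ∈ E(G2) ✓
  (2,10) → (φ(2),φ(10)) = (4,6) ∈ E(G2) ✓
  (3,5) → (φ(3),φ(5)) = (0,9) ∈ E(G2) ✓
  (3,6) → (φ(3),φ(6)) = (5,9) ∈ E(G2) ✓
  (3,8) → (φ(3),φ(8)) = (9,10) ∈ E(G2) ✓
  (4,10) → (φ(4),φ(10)) = (4,8) ∈ E(G2) ✓
  (5,8) → (φ(5),φ(8)) = (0,10) ∈ E(G2) ✓
  (5,9) → (φ(5),φ(9)) = (0,7) ∈ E(G2) ✓
  (6,9) → (φ(6),φ(9)) = (5,7) ∈ E(G2) ✓
  (6,10) → (φ(6),φ(10)) = (4,5) ∈ E(G2) ✓
  (6,11) → (φ(6),φ(11)) = (5,11) ∈ E(G2) ✓
  (9,10) → (φ(9),φ(10)) = (4,7) ∈ E(G2) ✓
All 23 edges of G1 map to edges of G2, and |E(G1)| = |E(G2)| = 23, so φ is a bijection on edges as well as vertices. Hence G1 ≅ G2.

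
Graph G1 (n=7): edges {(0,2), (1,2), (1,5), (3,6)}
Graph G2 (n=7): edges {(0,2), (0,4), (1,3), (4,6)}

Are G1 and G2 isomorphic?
Yes, isomorphic

The graphs are isomorphic.
One valid mapping φ: V(G1) → V(G2): 0→2, 1→4, 2→0, 3→1, 4→5, 5→6, 6→3

Verify φ preserves adjacency — for each edge of G1, its image is an edge of G2:
  (0,2) → (φ(0),φ(2)) = (0,2) ∈ E(G2) ✓
  (1,2) → (φ(1),φ(2)) = (0,4) ∈ E(G2) ✓
  (1,5) → (φ(1),φ(5)) = (4,6) ∈ E(G2) ✓
  (3,6) → (φ(3),φ(6)) = (1,3) ∈ E(G2) ✓
All 4 edges of G1 map to edges of G2, and |E(G1)| = |E(G2)| = 4, so φ is a bijection on edges as well as vertices. Hence G1 ≅ G2.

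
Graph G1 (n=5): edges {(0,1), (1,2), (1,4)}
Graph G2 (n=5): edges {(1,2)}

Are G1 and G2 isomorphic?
No, not isomorphic

The graphs are NOT isomorphic.

Counting edges: G1 has 3 edge(s); G2 has 1 edge(s).
Edge count is an isomorphism invariant (a bijection on vertices induces a bijection on edges), so differing edge counts rule out isomorphism.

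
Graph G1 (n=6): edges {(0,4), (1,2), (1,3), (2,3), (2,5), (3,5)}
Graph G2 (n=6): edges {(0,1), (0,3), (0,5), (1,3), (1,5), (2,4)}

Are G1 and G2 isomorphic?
Yes, isomorphic

The graphs are isomorphic.
One valid mapping φ: V(G1) → V(G2): 0→4, 1→3, 2→1, 3→0, 4→2, 5→5

Verify φ preserves adjacency — for each edge of G1, its image is an edge of G2:
  (0,4) → (φ(0),φ(4)) = (2,4) ∈ E(G2) ✓
  (1,2) → (φ(1),φ(2)) = (1,3) ∈ E(G2) ✓
  (1,3) → (φ(1),φ(3)) = (0,3) ∈ E(G2) ✓
  (2,3) → (φ(2),φ(3)) = (0,1) ∈ E(G2) ✓
  (2,5) → (φ(2),φ(5)) = (1,5) ∈ E(G2) ✓
  (3,5) → (φ(3),φ(5)) = (0,5) ∈ E(G2) ✓
All 6 edges of G1 map to edges of G2, and |E(G1)| = |E(G2)| = 6, so φ is a bijection on edges as well as vertices. Hence G1 ≅ G2.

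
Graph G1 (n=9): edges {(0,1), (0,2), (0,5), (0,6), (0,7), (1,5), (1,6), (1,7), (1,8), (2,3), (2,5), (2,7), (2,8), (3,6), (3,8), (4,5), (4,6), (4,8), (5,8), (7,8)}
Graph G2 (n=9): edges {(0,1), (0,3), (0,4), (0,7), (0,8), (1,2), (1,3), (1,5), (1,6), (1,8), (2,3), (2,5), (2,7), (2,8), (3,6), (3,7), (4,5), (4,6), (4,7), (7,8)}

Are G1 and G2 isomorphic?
Yes, isomorphic

The graphs are isomorphic.
One valid mapping φ: V(G1) → V(G2): 0→7, 1→0, 2→2, 3→5, 4→6, 5→3, 6→4, 7→8, 8→1

Verify φ preserves adjacency — for each edge of G1, its image is an edge of G2:
  (0,1) → (φ(0),φ(1)) = (0,7) ∈ E(G2) ✓
  (0,2) → (φ(0),φ(2)) = (2,7) ∈ E(G2) ✓
  (0,5) → (φ(0),φ(5)) = (3,7) ∈ E(G2) ✓
  (0,6) → (φ(0),φ(6)) = (4,7) ∈ E(G2) ✓
  (0,7) → (φ(0),φ(7)) = (7,8) ∈ E(G2) ✓
  (1,5) → (φ(1),φ(5)) = (0,3) ∈ E(G2) ✓
  (1,6) → (φ(1),φ(6)) = (0,4) ∈ E(G2) ✓
  (1,7) → (φ(1),φ(7)) = (0,8) ∈ E(G2) ✓
  (1,8) → (φ(1),φ(8)) = (0,1) ∈ E(G2) ✓
  (2,3) → (φ(2),φ(3)) = (2,5) ∈ E(G2) ✓
  (2,5) → (φ(2),φ(5)) = (2,3) ∈ E(G2) ✓
  (2,7) → (φ(2),φ(7)) = (2,8) ∈ E(G2) ✓
  (2,8) → (φ(2),φ(8)) = (1,2) ∈ E(G2) ✓
  (3,6) → (φ(3),φ(6)) = (4,5) ∈ E(G2) ✓
  (3,8) → (φ(3),φ(8)) = (1,5) ∈ E(G2) ✓
  (4,5) → (φ(4),φ(5)) = (3,6) ∈ E(G2) ✓
  (4,6) → (φ(4),φ(6)) = (4,6) ∈ E(G2) ✓
  (4,8) → (φ(4),φ(8)) = (1,6) ∈ E(G2) ✓
  (5,8) → (φ(5),φ(8)) = (1,3) ∈ E(G2) ✓
  (7,8) → (φ(7),φ(8)) = (1,8) ∈ E(G2) ✓
All 20 edges of G1 map to edges of G2, and |E(G1)| = |E(G2)| = 20, so φ is a bijection on edges as well as vertices. Hence G1 ≅ G2.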